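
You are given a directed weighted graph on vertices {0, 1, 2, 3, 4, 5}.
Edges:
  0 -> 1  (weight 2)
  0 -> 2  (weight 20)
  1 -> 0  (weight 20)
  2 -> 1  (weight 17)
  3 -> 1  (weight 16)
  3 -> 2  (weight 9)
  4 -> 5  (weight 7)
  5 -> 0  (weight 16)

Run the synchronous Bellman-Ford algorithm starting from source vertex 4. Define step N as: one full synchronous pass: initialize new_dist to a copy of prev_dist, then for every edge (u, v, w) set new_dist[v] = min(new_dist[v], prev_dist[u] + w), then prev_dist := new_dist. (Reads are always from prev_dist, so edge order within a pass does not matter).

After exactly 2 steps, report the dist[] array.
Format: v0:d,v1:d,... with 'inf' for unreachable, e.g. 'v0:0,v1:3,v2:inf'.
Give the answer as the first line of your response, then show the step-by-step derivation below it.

v0:23,v1:inf,v2:inf,v3:inf,v4:0,v5:7

step 1: dist = v0:inf,v1:inf,v2:inf,v3:inf,v4:0,v5:7
step 2: dist = v0:23,v1:inf,v2:inf,v3:inf,v4:0,v5:7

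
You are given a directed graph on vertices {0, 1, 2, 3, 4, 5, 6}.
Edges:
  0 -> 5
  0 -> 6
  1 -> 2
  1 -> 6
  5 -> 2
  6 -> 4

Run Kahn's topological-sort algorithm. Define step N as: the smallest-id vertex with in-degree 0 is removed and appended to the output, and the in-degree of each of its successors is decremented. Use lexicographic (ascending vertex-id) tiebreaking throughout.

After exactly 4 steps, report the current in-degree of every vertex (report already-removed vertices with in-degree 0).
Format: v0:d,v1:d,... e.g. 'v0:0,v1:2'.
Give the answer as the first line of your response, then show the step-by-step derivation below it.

v0:0,v1:0,v2:0,v3:0,v4:1,v5:0,v6:0

step 1: output 0; order=[0]; indeg=(0,0,2,0,1,0,1)
step 2: output 1; order=[0,1]; indeg=(0,0,1,0,1,0,0)
step 3: output 3; order=[0,1,3]; indeg=(0,0,1,0,1,0,0)
step 4: output 5; order=[0,1,3,5]; indeg=(0,0,0,0,1,0,0)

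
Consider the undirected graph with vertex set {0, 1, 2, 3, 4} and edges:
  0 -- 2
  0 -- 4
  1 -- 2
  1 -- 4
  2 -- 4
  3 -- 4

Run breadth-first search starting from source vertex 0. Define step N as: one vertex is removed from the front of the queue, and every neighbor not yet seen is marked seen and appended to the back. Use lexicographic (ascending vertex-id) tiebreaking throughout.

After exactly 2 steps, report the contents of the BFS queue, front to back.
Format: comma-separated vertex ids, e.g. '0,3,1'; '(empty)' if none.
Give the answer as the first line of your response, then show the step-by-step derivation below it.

4,1

step 1: dequeue 0; queue=[2,4]; order=0
step 2: dequeue 2; queue=[4,1]; order=0,2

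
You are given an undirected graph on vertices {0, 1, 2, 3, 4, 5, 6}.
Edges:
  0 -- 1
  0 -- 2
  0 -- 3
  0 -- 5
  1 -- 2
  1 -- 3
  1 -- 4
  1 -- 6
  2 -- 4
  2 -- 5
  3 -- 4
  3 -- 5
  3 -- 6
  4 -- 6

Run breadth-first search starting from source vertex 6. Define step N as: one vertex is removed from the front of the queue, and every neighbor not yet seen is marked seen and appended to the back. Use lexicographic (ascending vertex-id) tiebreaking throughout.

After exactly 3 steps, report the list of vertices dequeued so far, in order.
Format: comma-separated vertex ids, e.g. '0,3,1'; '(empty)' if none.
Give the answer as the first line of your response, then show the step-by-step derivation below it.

6,1,3

step 1: dequeue 6; queue=[1,3,4]; order=6
step 2: dequeue 1; queue=[3,4,0,2]; order=6,1
step 3: dequeue 3; queue=[4,0,2,5]; order=6,1,3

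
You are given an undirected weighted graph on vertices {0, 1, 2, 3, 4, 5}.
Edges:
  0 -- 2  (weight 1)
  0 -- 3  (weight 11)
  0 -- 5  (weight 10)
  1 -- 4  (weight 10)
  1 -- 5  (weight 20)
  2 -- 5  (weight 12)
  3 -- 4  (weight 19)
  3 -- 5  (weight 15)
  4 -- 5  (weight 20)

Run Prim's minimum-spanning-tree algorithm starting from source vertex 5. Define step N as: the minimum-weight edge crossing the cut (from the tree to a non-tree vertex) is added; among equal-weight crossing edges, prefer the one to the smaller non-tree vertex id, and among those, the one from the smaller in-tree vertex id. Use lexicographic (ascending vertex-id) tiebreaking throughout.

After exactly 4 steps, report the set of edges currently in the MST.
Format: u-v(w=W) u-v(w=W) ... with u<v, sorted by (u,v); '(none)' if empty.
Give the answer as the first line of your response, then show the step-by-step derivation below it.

0-2(w=1) 0-3(w=11) 0-5(w=10) 3-4(w=19)

step 1: add edge 0-5 (w=10); MST = {0-5(w=10)}
step 2: add edge 0-2 (w=1); MST = {0-2(w=1) 0-5(w=10)}
step 3: add edge 0-3 (w=11); MST = {0-2(w=1) 0-3(w=11) 0-5(w=10)}
step 4: add edge 3-4 (w=19); MST = {0-2(w=1) 0-3(w=11) 0-5(w=10) 3-4(w=19)}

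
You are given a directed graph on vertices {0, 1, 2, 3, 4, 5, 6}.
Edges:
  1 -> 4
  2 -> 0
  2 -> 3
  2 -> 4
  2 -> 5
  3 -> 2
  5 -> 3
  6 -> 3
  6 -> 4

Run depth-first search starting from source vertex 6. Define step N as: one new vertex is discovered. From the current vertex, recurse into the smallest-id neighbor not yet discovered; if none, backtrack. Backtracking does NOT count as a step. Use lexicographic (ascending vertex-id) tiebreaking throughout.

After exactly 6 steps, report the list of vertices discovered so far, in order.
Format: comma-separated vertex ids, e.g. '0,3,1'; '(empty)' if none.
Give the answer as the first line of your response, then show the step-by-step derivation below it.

6,3,2,0,4,5

step 1: discover 6; path=6; order=6
step 2: discover 3; path=6>3; order=6,3
step 3: discover 2; path=6>3>2; order=6,3,2
step 4: discover 0; path=6>3>2>0; order=6,3,2,0
step 5: discover 4; path=6>3>2>4; order=6,3,2,0,4
step 6: discover 5; path=6>3>2>5; order=6,3,2,0,4,5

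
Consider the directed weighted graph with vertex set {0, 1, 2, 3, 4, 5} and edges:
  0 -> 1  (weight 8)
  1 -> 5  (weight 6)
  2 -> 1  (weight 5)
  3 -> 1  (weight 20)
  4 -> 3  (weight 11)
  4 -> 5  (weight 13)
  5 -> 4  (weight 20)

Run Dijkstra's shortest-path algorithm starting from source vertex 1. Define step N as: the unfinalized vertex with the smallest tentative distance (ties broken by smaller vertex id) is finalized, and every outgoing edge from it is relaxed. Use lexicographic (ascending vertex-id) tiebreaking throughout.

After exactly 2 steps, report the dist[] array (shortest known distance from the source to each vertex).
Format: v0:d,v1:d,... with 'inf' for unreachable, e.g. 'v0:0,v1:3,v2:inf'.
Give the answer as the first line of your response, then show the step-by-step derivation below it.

v0:inf,v1:0,v2:inf,v3:inf,v4:26,v5:6

step 1: dist = v0:inf,v1:0,v2:inf,v3:inf,v4:inf,v5:6
step 2: dist = v0:inf,v1:0,v2:inf,v3:inf,v4:26,v5:6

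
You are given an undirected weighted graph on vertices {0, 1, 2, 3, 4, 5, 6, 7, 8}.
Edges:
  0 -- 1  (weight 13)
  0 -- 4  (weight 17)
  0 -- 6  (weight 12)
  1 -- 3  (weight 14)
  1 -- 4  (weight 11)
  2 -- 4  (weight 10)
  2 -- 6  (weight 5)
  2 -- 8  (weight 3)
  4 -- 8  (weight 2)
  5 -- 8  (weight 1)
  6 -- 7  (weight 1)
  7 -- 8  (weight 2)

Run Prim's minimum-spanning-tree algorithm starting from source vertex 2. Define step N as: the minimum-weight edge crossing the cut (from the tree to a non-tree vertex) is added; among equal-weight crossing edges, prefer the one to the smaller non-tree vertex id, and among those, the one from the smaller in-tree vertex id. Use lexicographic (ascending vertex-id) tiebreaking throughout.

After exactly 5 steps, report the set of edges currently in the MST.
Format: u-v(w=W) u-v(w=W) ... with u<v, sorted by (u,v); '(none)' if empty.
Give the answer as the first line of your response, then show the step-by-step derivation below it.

2-8(w=3) 4-8(w=2) 5-8(w=1) 6-7(w=1) 7-8(w=2)

step 1: add edge 2-8 (w=3); MST = {2-8(w=3)}
step 2: add edge 5-8 (w=1); MST = {2-8(w=3) 5-8(w=1)}
step 3: add edge 4-8 (w=2); MST = {2-8(w=3) 4-8(w=2) 5-8(w=1)}
step 4: add edge 7-8 (w=2); MST = {2-8(w=3) 4-8(w=2) 5-8(w=1) 7-8(w=2)}
step 5: add edge 6-7 (w=1); MST = {2-8(w=3) 4-8(w=2) 5-8(w=1) 6-7(w=1) 7-8(w=2)}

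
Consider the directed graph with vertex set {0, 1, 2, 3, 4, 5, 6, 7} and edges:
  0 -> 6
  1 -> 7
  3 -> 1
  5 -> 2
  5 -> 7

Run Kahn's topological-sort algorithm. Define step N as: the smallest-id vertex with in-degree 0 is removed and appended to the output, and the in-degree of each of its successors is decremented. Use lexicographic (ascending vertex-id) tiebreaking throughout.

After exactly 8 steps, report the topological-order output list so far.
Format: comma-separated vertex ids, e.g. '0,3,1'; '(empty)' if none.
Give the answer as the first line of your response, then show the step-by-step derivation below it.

0,3,1,4,5,2,6,7

step 1: output 0; order=[0]; indeg=(0,1,1,0,0,0,0,2)
step 2: output 3; order=[0,3]; indeg=(0,0,1,0,0,0,0,2)
step 3: output 1; order=[0,3,1]; indeg=(0,0,1,0,0,0,0,1)
step 4: output 4; order=[0,3,1,4]; indeg=(0,0,1,0,0,0,0,1)
step 5: output 5; order=[0,3,1,4,5]; indeg=(0,0,0,0,0,0,0,0)
step 6: output 2; order=[0,3,1,4,5,2]; indeg=(0,0,0,0,0,0,0,0)
step 7: output 6; order=[0,3,1,4,5,2,6]; indeg=(0,0,0,0,0,0,0,0)
step 8: output 7; order=[0,3,1,4,5,2,6,7]; indeg=(0,0,0,0,0,0,0,0)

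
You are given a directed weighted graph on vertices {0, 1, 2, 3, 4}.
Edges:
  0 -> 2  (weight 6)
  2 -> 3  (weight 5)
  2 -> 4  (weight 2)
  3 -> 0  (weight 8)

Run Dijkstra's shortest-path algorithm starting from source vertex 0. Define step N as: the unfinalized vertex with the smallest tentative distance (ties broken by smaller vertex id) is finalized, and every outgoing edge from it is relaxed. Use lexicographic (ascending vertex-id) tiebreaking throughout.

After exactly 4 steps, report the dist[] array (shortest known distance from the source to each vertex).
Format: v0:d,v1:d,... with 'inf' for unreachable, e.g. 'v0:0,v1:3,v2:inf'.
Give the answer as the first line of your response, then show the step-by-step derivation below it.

v0:0,v1:inf,v2:6,v3:11,v4:8

step 1: dist = v0:0,v1:inf,v2:6,v3:inf,v4:inf
step 2: dist = v0:0,v1:inf,v2:6,v3:11,v4:8
step 3: dist = v0:0,v1:inf,v2:6,v3:11,v4:8
step 4: dist = v0:0,v1:inf,v2:6,v3:11,v4:8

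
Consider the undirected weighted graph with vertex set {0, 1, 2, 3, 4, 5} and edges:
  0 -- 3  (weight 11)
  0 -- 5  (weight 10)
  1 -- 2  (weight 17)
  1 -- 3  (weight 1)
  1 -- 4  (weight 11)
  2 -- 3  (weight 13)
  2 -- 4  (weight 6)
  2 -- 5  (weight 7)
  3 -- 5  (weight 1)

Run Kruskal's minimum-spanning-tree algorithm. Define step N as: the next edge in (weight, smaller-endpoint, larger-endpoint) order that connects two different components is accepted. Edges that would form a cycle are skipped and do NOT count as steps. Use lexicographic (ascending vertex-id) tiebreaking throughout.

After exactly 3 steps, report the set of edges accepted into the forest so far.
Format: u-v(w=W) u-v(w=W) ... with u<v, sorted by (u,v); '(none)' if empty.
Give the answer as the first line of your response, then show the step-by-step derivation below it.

1-3(w=1) 2-4(w=6) 3-5(w=1)

step 1: add edge 1-3 (w=1); MST = {1-3(w=1)}
step 2: add edge 3-5 (w=1); MST = {1-3(w=1) 3-5(w=1)}
step 3: add edge 2-4 (w=6); MST = {1-3(w=1) 2-4(w=6) 3-5(w=1)}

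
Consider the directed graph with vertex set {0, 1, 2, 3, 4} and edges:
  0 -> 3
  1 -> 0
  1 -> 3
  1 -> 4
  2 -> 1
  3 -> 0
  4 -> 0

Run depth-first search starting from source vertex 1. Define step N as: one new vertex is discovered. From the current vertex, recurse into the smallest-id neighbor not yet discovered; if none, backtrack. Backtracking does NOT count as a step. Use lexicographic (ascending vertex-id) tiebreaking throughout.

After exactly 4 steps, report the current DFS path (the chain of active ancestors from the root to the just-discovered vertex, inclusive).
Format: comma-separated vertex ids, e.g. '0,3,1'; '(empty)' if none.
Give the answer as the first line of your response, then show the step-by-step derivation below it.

1,4

step 1: discover 1; path=1; order=1
step 2: discover 0; path=1>0; order=1,0
step 3: discover 3; path=1>0>3; order=1,0,3
step 4: discover 4; path=1>4; order=1,0,3,4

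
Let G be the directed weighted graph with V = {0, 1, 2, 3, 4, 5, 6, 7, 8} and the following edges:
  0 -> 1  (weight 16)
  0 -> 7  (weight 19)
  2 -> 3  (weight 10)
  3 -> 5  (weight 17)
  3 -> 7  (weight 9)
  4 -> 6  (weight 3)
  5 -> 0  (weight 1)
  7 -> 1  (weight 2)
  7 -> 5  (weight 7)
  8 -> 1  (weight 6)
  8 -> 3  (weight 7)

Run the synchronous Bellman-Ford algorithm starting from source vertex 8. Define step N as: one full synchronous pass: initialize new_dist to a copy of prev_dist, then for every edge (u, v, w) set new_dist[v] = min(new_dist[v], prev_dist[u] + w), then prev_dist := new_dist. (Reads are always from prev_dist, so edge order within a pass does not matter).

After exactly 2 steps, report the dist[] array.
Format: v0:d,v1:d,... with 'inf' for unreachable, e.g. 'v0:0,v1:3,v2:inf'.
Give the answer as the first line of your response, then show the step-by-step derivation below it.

v0:inf,v1:6,v2:inf,v3:7,v4:inf,v5:24,v6:inf,v7:16,v8:0

step 1: dist = v0:inf,v1:6,v2:inf,v3:7,v4:inf,v5:inf,v6:inf,v7:inf,v8:0
step 2: dist = v0:inf,v1:6,v2:inf,v3:7,v4:inf,v5:24,v6:inf,v7:16,v8:0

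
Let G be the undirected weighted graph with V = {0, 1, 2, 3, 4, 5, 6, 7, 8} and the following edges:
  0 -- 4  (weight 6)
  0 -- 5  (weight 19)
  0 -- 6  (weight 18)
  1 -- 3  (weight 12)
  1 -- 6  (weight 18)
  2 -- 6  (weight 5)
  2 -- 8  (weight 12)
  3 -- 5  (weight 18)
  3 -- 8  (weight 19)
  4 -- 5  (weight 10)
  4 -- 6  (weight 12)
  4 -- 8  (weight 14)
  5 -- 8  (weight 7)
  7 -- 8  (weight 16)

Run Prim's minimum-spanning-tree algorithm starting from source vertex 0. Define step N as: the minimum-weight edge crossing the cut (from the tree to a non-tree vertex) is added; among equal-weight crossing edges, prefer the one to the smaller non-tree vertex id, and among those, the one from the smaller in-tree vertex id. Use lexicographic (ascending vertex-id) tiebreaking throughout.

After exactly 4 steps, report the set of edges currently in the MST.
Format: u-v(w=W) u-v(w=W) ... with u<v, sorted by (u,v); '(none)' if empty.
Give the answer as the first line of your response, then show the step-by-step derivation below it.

0-4(w=6) 2-8(w=12) 4-5(w=10) 5-8(w=7)

step 1: add edge 0-4 (w=6); MST = {0-4(w=6)}
step 2: add edge 4-5 (w=10); MST = {0-4(w=6) 4-5(w=10)}
step 3: add edge 5-8 (w=7); MST = {0-4(w=6) 4-5(w=10) 5-8(w=7)}
step 4: add edge 2-8 (w=12); MST = {0-4(w=6) 2-8(w=12) 4-5(w=10) 5-8(w=7)}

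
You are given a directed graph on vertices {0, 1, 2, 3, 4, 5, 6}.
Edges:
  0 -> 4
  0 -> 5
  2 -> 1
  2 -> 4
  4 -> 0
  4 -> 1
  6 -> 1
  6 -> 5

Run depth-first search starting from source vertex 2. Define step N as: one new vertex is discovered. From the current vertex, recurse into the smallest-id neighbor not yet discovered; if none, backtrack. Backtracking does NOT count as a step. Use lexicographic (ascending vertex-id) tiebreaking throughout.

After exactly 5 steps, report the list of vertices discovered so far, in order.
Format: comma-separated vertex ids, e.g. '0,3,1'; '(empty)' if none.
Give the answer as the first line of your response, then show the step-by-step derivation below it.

2,1,4,0,5

step 1: discover 2; path=2; order=2
step 2: discover 1; path=2>1; order=2,1
step 3: discover 4; path=2>4; order=2,1,4
step 4: discover 0; path=2>4>0; order=2,1,4,0
step 5: discover 5; path=2>4>0>5; order=2,1,4,0,5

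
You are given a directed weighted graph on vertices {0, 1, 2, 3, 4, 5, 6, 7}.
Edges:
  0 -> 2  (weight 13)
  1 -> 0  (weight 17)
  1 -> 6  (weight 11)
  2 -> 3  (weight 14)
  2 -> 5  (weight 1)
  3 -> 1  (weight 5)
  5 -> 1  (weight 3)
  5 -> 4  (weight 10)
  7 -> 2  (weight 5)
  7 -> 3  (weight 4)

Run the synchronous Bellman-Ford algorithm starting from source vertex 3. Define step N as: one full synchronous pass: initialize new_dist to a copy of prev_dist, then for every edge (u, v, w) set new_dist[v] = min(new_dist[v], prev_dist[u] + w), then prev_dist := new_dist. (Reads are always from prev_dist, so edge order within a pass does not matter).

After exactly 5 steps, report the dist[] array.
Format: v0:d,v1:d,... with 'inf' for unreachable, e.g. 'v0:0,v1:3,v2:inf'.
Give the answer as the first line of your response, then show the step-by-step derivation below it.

v0:22,v1:5,v2:35,v3:0,v4:46,v5:36,v6:16,v7:inf

step 1: dist = v0:inf,v1:5,v2:inf,v3:0,v4:inf,v5:inf,v6:inf,v7:inf
step 2: dist = v0:22,v1:5,v2:inf,v3:0,v4:inf,v5:inf,v6:16,v7:inf
step 3: dist = v0:22,v1:5,v2:35,v3:0,v4:inf,v5:inf,v6:16,v7:inf
step 4: dist = v0:22,v1:5,v2:35,v3:0,v4:inf,v5:36,v6:16,v7:inf
step 5: dist = v0:22,v1:5,v2:35,v3:0,v4:46,v5:36,v6:16,v7:inf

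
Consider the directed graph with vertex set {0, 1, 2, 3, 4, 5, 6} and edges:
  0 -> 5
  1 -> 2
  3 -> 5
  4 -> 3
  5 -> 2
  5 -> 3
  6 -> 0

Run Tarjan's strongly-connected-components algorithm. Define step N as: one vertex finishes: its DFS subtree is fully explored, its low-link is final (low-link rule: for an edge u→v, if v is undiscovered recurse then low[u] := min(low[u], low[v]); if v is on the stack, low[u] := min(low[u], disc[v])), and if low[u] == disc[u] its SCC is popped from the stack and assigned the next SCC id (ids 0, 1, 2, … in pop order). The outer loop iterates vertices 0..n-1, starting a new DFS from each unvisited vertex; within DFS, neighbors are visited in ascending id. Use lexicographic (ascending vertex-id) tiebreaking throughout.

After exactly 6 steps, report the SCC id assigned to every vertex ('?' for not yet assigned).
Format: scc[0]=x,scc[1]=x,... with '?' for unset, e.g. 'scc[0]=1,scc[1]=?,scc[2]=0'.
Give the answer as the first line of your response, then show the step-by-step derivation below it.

scc[0]=2,scc[1]=3,scc[2]=0,scc[3]=1,scc[4]=4,scc[5]=1,scc[6]=?

step 1: low=(low[0]=0,low[1]=?,low[2]=2,low[3]=?,low[4]=?,low[5]=1,low[6]=?); scc=(scc[0]=?,scc[1]=?,scc[2]=0,scc[3]=?,scc[4]=?,scc[5]=?,scc[6]=?)
step 2: low=(low[0]=0,low[1]=?,low[2]=2,low[3]=1,low[4]=?,low[5]=1,low[6]=?); scc=(scc[0]=?,scc[1]=?,scc[2]=0,scc[3]=?,scc[4]=?,scc[5]=?,scc[6]=?)
step 3: low=(low[0]=0,low[1]=?,low[2]=2,low[3]=1,low[4]=?,low[5]=1,low[6]=?); scc=(scc[0]=?,scc[1]=?,scc[2]=0,scc[3]=1,scc[4]=?,scc[5]=1,scc[6]=?)
step 4: low=(low[0]=0,low[1]=?,low[2]=2,low[3]=1,low[4]=?,low[5]=1,low[6]=?); scc=(scc[0]=2,scc[1]=?,scc[2]=0,scc[3]=1,scc[4]=?,scc[5]=1,scc[6]=?)
step 5: low=(low[0]=0,low[1]=4,low[2]=2,low[3]=1,low[4]=?,low[5]=1,low[6]=?); scc=(scc[0]=2,scc[1]=3,scc[2]=0,scc[3]=1,scc[4]=?,scc[5]=1,scc[6]=?)
step 6: low=(low[0]=0,low[1]=4,low[2]=2,low[3]=1,low[4]=5,low[5]=1,low[6]=?); scc=(scc[0]=2,scc[1]=3,scc[2]=0,scc[3]=1,scc[4]=4,scc[5]=1,scc[6]=?)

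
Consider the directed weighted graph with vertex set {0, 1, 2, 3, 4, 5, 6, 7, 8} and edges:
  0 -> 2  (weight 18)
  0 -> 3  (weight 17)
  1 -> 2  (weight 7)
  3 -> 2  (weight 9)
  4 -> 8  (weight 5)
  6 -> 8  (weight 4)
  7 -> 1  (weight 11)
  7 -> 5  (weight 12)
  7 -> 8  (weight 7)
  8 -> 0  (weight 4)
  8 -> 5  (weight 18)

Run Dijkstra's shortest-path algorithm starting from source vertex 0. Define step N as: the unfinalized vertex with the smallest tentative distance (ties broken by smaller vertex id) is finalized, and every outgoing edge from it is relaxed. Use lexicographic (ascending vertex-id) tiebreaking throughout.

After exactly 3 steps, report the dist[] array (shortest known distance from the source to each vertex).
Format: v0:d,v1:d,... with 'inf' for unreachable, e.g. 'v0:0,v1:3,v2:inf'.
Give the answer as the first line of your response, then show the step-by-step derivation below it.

v0:0,v1:inf,v2:18,v3:17,v4:inf,v5:inf,v6:inf,v7:inf,v8:inf

step 1: dist = v0:0,v1:inf,v2:18,v3:17,v4:inf,v5:inf,v6:inf,v7:inf,v8:inf
step 2: dist = v0:0,v1:inf,v2:18,v3:17,v4:inf,v5:inf,v6:inf,v7:inf,v8:inf
step 3: dist = v0:0,v1:inf,v2:18,v3:17,v4:inf,v5:inf,v6:inf,v7:inf,v8:inf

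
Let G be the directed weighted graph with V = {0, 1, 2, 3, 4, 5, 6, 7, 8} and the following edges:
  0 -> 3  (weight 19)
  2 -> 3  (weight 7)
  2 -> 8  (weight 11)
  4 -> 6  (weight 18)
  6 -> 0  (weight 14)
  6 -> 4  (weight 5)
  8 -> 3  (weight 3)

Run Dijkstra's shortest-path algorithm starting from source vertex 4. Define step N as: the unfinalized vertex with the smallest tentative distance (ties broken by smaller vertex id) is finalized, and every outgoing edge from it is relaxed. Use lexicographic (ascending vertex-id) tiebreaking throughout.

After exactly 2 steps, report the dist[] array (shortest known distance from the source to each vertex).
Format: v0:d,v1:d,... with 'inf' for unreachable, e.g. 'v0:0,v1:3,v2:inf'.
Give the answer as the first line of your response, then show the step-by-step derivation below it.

v0:32,v1:inf,v2:inf,v3:inf,v4:0,v5:inf,v6:18,v7:inf,v8:inf

step 1: dist = v0:inf,v1:inf,v2:inf,v3:inf,v4:0,v5:inf,v6:18,v7:inf,v8:inf
step 2: dist = v0:32,v1:inf,v2:inf,v3:inf,v4:0,v5:inf,v6:18,v7:inf,v8:inf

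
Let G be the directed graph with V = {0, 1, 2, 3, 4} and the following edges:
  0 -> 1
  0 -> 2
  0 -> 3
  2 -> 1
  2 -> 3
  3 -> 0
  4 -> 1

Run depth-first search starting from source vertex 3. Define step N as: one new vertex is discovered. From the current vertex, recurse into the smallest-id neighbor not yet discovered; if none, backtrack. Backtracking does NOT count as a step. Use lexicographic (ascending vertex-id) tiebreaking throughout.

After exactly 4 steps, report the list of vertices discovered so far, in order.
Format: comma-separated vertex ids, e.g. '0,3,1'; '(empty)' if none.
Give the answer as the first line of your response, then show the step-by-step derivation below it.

3,0,1,2

step 1: discover 3; path=3; order=3
step 2: discover 0; path=3>0; order=3,0
step 3: discover 1; path=3>0>1; order=3,0,1
step 4: discover 2; path=3>0>2; order=3,0,1,2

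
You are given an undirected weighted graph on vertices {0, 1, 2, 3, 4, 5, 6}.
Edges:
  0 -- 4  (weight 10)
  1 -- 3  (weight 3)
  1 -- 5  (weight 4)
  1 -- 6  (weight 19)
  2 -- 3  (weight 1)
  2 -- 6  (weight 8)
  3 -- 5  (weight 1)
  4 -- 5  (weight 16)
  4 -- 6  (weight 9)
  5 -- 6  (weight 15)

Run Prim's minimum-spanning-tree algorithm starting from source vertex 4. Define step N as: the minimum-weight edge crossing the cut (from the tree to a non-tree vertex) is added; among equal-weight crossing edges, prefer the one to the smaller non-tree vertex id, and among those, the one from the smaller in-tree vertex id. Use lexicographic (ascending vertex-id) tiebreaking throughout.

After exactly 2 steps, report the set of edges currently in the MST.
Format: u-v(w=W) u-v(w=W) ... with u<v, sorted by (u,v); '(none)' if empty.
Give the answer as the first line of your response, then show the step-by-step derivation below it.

2-6(w=8) 4-6(w=9)

step 1: add edge 4-6 (w=9); MST = {4-6(w=9)}
step 2: add edge 2-6 (w=8); MST = {2-6(w=8) 4-6(w=9)}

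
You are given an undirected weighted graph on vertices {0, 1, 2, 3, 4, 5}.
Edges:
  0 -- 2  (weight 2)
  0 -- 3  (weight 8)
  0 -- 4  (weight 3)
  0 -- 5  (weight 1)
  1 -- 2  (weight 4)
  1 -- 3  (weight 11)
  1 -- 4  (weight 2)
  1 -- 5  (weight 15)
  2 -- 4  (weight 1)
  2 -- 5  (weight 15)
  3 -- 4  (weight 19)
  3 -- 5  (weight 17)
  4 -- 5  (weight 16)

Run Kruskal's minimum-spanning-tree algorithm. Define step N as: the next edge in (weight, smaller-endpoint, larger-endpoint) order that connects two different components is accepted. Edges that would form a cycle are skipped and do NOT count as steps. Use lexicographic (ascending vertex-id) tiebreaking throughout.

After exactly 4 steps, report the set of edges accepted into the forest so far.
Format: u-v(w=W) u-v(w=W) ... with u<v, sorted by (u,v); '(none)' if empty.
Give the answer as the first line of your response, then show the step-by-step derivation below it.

0-2(w=2) 0-5(w=1) 1-4(w=2) 2-4(w=1)

step 1: add edge 0-5 (w=1); MST = {0-5(w=1)}
step 2: add edge 2-4 (w=1); MST = {0-5(w=1) 2-4(w=1)}
step 3: add edge 0-2 (w=2); MST = {0-2(w=2) 0-5(w=1) 2-4(w=1)}
step 4: add edge 1-4 (w=2); MST = {0-2(w=2) 0-5(w=1) 1-4(w=2) 2-4(w=1)}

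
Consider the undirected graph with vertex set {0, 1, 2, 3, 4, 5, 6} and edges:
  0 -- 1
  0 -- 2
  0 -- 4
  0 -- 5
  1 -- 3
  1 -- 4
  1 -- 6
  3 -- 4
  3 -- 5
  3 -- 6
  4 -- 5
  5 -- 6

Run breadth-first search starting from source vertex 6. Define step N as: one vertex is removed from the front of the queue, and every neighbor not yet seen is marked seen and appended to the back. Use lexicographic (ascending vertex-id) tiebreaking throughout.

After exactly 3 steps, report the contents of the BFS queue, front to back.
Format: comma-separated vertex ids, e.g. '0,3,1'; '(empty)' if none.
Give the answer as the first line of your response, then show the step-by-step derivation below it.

5,0,4

step 1: dequeue 6; queue=[1,3,5]; order=6
step 2: dequeue 1; queue=[3,5,0,4]; order=6,1
step 3: dequeue 3; queue=[5,0,4]; order=6,1,3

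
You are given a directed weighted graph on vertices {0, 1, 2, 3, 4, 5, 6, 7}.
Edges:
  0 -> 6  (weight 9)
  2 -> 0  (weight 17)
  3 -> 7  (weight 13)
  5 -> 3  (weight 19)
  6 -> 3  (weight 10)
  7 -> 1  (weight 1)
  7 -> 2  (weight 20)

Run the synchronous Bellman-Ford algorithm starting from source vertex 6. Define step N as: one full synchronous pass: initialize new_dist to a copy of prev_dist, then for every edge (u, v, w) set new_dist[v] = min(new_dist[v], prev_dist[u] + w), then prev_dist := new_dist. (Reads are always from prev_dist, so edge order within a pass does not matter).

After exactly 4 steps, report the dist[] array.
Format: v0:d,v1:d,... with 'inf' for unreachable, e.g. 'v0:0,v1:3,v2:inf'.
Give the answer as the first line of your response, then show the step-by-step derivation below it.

v0:60,v1:24,v2:43,v3:10,v4:inf,v5:inf,v6:0,v7:23

step 1: dist = v0:inf,v1:inf,v2:inf,v3:10,v4:inf,v5:inf,v6:0,v7:inf
step 2: dist = v0:inf,v1:inf,v2:inf,v3:10,v4:inf,v5:inf,v6:0,v7:23
step 3: dist = v0:inf,v1:24,v2:43,v3:10,v4:inf,v5:inf,v6:0,v7:23
step 4: dist = v0:60,v1:24,v2:43,v3:10,v4:inf,v5:inf,v6:0,v7:23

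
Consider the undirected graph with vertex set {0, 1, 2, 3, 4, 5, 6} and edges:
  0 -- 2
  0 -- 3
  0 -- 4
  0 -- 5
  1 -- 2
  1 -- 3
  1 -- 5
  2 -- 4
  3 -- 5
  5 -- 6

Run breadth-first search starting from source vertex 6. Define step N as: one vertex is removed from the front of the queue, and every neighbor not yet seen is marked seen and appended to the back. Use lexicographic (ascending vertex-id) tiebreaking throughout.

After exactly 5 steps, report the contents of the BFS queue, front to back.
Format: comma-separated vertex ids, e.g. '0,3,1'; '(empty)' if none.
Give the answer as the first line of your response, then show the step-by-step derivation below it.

2,4

step 1: dequeue 6; queue=[5]; order=6
step 2: dequeue 5; queue=[0,1,3]; order=6,5
step 3: dequeue 0; queue=[1,3,2,4]; order=6,5,0
step 4: dequeue 1; queue=[3,2,4]; order=6,5,0,1
step 5: dequeue 3; queue=[2,4]; order=6,5,0,1,3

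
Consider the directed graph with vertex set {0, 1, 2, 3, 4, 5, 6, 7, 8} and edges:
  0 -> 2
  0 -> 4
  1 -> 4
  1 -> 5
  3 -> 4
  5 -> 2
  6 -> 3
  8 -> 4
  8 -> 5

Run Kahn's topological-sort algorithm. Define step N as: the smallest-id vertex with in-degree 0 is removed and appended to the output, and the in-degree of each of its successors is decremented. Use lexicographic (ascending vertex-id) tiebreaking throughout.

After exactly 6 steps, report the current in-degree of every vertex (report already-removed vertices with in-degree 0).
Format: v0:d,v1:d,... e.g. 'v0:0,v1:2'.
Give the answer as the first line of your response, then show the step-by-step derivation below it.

v0:0,v1:0,v2:1,v3:0,v4:0,v5:0,v6:0,v7:0,v8:0

step 1: output 0; order=[0]; indeg=(0,0,1,1,3,2,0,0,0)
step 2: output 1; order=[0,1]; indeg=(0,0,1,1,2,1,0,0,0)
step 3: output 6; order=[0,1,6]; indeg=(0,0,1,0,2,1,0,0,0)
step 4: output 3; order=[0,1,6,3]; indeg=(0,0,1,0,1,1,0,0,0)
step 5: output 7; order=[0,1,6,3,7]; indeg=(0,0,1,0,1,1,0,0,0)
step 6: output 8; order=[0,1,6,3,7,8]; indeg=(0,0,1,0,0,0,0,0,0)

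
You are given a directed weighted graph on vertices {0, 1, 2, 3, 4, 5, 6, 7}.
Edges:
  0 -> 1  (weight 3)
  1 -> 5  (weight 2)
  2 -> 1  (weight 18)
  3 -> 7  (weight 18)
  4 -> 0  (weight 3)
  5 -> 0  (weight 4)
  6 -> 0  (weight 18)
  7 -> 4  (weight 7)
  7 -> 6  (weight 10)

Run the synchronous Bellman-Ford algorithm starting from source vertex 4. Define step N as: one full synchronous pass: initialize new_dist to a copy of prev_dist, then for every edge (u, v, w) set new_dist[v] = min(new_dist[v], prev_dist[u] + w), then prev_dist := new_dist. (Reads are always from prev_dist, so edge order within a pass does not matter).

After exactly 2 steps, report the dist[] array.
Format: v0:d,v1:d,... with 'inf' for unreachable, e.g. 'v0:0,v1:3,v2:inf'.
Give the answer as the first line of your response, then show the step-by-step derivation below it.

v0:3,v1:6,v2:inf,v3:inf,v4:0,v5:inf,v6:inf,v7:inf

step 1: dist = v0:3,v1:inf,v2:inf,v3:inf,v4:0,v5:inf,v6:inf,v7:inf
step 2: dist = v0:3,v1:6,v2:inf,v3:inf,v4:0,v5:inf,v6:inf,v7:inf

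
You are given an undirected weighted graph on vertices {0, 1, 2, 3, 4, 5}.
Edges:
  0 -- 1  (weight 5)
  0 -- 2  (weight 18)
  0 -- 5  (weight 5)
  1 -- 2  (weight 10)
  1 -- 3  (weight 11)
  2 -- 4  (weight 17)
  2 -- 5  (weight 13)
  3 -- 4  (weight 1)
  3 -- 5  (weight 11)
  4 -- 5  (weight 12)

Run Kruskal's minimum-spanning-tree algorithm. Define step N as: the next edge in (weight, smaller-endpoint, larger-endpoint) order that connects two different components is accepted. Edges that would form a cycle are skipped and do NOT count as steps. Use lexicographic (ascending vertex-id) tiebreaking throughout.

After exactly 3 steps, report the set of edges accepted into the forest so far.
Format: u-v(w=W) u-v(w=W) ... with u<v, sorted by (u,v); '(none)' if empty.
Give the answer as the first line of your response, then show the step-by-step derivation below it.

0-1(w=5) 0-5(w=5) 3-4(w=1)

step 1: add edge 3-4 (w=1); MST = {3-4(w=1)}
step 2: add edge 0-1 (w=5); MST = {0-1(w=5) 3-4(w=1)}
step 3: add edge 0-5 (w=5); MST = {0-1(w=5) 0-5(w=5) 3-4(w=1)}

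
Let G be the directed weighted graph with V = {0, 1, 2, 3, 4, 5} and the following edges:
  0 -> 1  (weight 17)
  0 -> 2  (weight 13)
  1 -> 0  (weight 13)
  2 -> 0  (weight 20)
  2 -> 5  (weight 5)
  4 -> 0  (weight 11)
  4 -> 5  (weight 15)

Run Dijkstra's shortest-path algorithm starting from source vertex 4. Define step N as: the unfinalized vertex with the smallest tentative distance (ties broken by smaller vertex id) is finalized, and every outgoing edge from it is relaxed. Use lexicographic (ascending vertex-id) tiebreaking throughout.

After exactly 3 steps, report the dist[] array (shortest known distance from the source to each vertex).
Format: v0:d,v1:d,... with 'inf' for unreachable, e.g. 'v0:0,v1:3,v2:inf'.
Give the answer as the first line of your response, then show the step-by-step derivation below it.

v0:11,v1:28,v2:24,v3:inf,v4:0,v5:15

step 1: dist = v0:11,v1:inf,v2:inf,v3:inf,v4:0,v5:15
step 2: dist = v0:11,v1:28,v2:24,v3:inf,v4:0,v5:15
step 3: dist = v0:11,v1:28,v2:24,v3:inf,v4:0,v5:15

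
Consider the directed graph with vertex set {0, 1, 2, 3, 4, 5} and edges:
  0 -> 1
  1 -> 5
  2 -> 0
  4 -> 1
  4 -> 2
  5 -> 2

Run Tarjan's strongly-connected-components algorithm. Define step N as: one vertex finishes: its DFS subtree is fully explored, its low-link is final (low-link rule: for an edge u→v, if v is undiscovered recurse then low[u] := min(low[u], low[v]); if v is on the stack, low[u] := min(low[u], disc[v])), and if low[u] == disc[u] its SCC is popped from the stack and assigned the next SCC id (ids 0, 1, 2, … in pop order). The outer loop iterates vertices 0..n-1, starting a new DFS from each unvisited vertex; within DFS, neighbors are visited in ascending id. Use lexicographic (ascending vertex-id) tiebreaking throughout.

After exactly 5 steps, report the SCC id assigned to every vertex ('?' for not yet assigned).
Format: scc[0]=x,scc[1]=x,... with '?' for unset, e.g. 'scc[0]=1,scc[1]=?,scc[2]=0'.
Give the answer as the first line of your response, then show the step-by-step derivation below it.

scc[0]=0,scc[1]=0,scc[2]=0,scc[3]=1,scc[4]=?,scc[5]=0

step 1: low=(low[0]=0,low[1]=1,low[2]=0,low[3]=?,low[4]=?,low[5]=2); scc=(scc[0]=?,scc[1]=?,scc[2]=?,scc[3]=?,scc[4]=?,scc[5]=?)
step 2: low=(low[0]=0,low[1]=1,low[2]=0,low[3]=?,low[4]=?,low[5]=0); scc=(scc[0]=?,scc[1]=?,scc[2]=?,scc[3]=?,scc[4]=?,scc[5]=?)
step 3: low=(low[0]=0,low[1]=0,low[2]=0,low[3]=?,low[4]=?,low[5]=0); scc=(scc[0]=?,scc[1]=?,scc[2]=?,scc[3]=?,scc[4]=?,scc[5]=?)
step 4: low=(low[0]=0,low[1]=0,low[2]=0,low[3]=?,low[4]=?,low[5]=0); scc=(scc[0]=0,scc[1]=0,scc[2]=0,scc[3]=?,scc[4]=?,scc[5]=0)
step 5: low=(low[0]=0,low[1]=0,low[2]=0,low[3]=4,low[4]=?,low[5]=0); scc=(scc[0]=0,scc[1]=0,scc[2]=0,scc[3]=1,scc[4]=?,scc[5]=0)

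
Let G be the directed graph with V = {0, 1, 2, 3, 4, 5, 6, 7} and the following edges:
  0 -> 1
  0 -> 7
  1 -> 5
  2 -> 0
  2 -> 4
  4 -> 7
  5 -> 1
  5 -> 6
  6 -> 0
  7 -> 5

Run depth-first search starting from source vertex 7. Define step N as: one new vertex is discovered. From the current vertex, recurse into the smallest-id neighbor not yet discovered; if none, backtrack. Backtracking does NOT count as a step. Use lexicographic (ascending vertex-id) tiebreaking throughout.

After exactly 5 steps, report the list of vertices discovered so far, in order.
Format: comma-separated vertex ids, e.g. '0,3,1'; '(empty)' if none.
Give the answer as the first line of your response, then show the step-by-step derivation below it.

7,5,1,6,0

step 1: discover 7; path=7; order=7
step 2: discover 5; path=7>5; order=7,5
step 3: discover 1; path=7>5>1; order=7,5,1
step 4: discover 6; path=7>5>6; order=7,5,1,6
step 5: discover 0; path=7>5>6>0; order=7,5,1,6,0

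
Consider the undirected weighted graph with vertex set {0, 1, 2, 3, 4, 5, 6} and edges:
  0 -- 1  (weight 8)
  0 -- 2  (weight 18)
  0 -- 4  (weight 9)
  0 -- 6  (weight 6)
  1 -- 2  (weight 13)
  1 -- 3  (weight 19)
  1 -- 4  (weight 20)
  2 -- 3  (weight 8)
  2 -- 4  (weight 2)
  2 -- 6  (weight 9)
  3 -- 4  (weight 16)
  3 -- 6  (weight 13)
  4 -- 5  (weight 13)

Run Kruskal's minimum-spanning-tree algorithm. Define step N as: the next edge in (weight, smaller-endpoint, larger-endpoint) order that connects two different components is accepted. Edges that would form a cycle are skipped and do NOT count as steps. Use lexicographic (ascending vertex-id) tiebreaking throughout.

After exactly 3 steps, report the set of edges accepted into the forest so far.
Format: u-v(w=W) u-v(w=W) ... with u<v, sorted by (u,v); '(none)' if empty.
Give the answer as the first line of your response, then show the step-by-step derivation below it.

0-1(w=8) 0-6(w=6) 2-4(w=2)

step 1: add edge 2-4 (w=2); MST = {2-4(w=2)}
step 2: add edge 0-6 (w=6); MST = {0-6(w=6) 2-4(w=2)}
step 3: add edge 0-1 (w=8); MST = {0-1(w=8) 0-6(w=6) 2-4(w=2)}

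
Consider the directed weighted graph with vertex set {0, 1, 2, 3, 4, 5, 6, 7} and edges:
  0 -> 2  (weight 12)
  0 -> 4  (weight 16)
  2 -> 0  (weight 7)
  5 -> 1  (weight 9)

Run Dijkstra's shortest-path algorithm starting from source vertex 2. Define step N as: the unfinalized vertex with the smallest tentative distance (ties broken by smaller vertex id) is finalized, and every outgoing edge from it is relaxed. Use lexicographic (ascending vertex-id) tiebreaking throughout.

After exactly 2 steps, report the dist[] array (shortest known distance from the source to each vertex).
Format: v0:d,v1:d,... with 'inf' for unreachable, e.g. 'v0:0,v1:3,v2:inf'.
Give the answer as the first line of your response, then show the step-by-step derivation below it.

v0:7,v1:inf,v2:0,v3:inf,v4:23,v5:inf,v6:inf,v7:inf

step 1: dist = v0:7,v1:inf,v2:0,v3:inf,v4:inf,v5:inf,v6:inf,v7:inf
step 2: dist = v0:7,v1:inf,v2:0,v3:inf,v4:23,v5:inf,v6:inf,v7:inf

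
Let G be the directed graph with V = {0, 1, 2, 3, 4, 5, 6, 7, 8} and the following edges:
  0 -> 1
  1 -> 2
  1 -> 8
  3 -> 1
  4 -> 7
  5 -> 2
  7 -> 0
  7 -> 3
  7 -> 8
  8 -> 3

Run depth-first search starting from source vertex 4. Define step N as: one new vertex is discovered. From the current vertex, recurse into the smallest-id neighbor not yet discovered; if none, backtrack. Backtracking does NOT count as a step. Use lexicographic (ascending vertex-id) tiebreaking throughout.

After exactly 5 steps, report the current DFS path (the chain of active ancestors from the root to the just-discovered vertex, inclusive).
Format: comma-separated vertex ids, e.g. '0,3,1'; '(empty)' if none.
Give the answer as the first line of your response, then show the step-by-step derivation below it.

4,7,0,1,2

step 1: discover 4; path=4; order=4
step 2: discover 7; path=4>7; order=4,7
step 3: discover 0; path=4>7>0; order=4,7,0
step 4: discover 1; path=4>7>0>1; order=4,7,0,1
step 5: discover 2; path=4>7>0>1>2; order=4,7,0,1,2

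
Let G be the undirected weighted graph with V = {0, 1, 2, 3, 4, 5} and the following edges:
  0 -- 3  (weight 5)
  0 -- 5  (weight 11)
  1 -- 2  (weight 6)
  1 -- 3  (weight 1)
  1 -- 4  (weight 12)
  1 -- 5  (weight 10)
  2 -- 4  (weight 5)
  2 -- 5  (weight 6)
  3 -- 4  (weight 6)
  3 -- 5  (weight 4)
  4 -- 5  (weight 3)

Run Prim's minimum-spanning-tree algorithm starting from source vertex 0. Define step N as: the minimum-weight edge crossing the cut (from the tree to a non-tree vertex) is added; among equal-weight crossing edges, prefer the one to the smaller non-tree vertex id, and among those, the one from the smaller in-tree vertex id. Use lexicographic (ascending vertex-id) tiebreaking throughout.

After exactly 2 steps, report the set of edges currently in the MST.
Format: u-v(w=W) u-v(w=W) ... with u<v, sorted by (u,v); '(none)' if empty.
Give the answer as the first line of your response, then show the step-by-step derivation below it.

0-3(w=5) 1-3(w=1)

step 1: add edge 0-3 (w=5); MST = {0-3(w=5)}
step 2: add edge 1-3 (w=1); MST = {0-3(w=5) 1-3(w=1)}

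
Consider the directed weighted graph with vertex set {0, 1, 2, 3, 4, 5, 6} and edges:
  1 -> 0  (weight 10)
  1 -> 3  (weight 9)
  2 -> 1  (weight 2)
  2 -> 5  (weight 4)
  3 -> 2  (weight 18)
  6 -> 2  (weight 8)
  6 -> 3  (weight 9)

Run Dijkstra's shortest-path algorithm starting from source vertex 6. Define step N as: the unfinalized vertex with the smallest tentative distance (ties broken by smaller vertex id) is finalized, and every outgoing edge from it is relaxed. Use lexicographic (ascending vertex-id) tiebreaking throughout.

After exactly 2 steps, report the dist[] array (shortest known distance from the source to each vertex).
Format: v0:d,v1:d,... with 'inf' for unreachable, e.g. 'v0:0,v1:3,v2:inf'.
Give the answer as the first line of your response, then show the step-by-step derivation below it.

v0:inf,v1:10,v2:8,v3:9,v4:inf,v5:12,v6:0

step 1: dist = v0:inf,v1:inf,v2:8,v3:9,v4:inf,v5:inf,v6:0
step 2: dist = v0:inf,v1:10,v2:8,v3:9,v4:inf,v5:12,v6:0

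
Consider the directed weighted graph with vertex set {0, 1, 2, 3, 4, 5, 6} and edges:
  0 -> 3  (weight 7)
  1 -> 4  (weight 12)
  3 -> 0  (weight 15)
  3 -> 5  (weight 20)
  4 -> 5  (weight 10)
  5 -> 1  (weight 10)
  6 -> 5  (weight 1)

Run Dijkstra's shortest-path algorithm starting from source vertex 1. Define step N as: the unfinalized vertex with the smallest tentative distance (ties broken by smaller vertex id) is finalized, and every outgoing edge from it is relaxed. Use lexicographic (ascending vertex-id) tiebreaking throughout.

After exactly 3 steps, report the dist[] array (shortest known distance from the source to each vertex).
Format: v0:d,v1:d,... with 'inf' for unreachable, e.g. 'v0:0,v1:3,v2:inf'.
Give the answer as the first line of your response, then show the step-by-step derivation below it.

v0:inf,v1:0,v2:inf,v3:inf,v4:12,v5:22,v6:inf

step 1: dist = v0:inf,v1:0,v2:inf,v3:inf,v4:12,v5:inf,v6:inf
step 2: dist = v0:inf,v1:0,v2:inf,v3:inf,v4:12,v5:22,v6:inf
step 3: dist = v0:inf,v1:0,v2:inf,v3:inf,v4:12,v5:22,v6:inf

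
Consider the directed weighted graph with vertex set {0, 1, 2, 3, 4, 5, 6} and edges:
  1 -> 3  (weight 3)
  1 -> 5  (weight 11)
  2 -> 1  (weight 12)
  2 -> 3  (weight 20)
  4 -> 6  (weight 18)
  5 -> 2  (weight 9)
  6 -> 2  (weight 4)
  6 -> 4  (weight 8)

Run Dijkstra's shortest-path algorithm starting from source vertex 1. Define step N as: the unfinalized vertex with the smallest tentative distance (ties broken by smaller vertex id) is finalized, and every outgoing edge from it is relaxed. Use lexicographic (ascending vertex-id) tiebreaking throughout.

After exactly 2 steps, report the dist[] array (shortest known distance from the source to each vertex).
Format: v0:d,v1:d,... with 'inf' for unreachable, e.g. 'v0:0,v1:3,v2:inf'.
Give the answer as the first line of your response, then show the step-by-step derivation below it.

v0:inf,v1:0,v2:inf,v3:3,v4:inf,v5:11,v6:inf

step 1: dist = v0:inf,v1:0,v2:inf,v3:3,v4:inf,v5:11,v6:inf
step 2: dist = v0:inf,v1:0,v2:inf,v3:3,v4:inf,v5:11,v6:inf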